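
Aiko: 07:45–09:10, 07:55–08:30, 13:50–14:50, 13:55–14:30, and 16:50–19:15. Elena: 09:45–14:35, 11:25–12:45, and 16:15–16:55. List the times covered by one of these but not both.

07:45–09:10, 09:45–13:50, 14:35–14:50, 16:15–16:50, 16:55–19:15

A, merged: 07:45–09:10, 13:50–14:50, 16:50–19:15.
B, merged: 09:45–14:35, 16:15–16:55.
A \ B = 07:45–09:10, 14:35–14:50, 16:55–19:15.
B \ A = 09:45–13:50, 16:15–16:50.
Union of the two gives the symmetric difference.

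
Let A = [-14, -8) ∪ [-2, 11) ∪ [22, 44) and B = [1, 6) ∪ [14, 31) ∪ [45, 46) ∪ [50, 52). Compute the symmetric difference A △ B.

Only in the first: [-14, -8), [-2, 1), [6, 11), [31, 44).
Only in the second: [14, 22), [45, 46), [50, 52).
Together these are the periods covered by exactly one.

[-14, -8) ∪ [-2, 1) ∪ [6, 11) ∪ [14, 22) ∪ [31, 44) ∪ [45, 46) ∪ [50, 52)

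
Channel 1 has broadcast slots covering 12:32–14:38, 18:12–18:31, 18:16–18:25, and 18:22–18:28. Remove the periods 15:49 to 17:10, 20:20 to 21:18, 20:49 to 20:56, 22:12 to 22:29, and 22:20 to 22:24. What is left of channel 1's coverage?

Merge the first list: 12:32-14:38, 18:12-18:31.
Merge the second list: 15:49-17:10, 20:20-21:18, 22:12-22:29.
12:32-14:38: no B overlap → unchanged.
18:12-18:31: no B overlap → unchanged.

12:32-14:38, 18:12-18:31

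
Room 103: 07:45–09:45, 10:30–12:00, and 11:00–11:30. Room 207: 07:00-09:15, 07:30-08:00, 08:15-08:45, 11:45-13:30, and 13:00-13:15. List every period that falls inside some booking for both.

Merge the first list: 07:45–09:45, 10:30–12:00.
Merge the second list: 07:00–09:15, 11:45–13:30.
07:45–09:45 ∩ B → 07:45–09:15.
10:30–12:00 ∩ B → 11:45–12:00.

07:45–09:15, 11:45–12:00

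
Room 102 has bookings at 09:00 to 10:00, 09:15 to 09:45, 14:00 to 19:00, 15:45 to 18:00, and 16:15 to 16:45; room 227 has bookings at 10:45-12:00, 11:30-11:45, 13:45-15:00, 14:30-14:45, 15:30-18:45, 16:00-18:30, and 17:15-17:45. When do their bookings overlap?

A, merged: 09:00-10:00, 14:00-19:00.
B, merged: 10:45-12:00, 13:45-15:00, 15:30-18:45.
09:00-10:00 meets no B interval.
14:00-19:00 ∩ B → 14:00-15:00, 15:30-18:45.

14:00-15:00, 15:30-18:45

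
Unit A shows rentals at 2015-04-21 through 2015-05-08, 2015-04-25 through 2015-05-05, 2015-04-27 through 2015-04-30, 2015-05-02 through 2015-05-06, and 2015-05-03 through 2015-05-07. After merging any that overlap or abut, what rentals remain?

2015-04-21 through 2015-05-08

2015-04-25 through 2015-05-05 overlaps/touches 2015-04-21 through 2015-05-08 → extend to 2015-04-21 through 2015-05-08.
2015-04-27 through 2015-04-30 overlaps/touches 2015-04-21 through 2015-05-08 → extend to 2015-04-21 through 2015-05-08.
2015-05-02 through 2015-05-06 overlaps/touches 2015-04-21 through 2015-05-08 → extend to 2015-04-21 through 2015-05-08.
2015-05-03 through 2015-05-07 overlaps/touches 2015-04-21 through 2015-05-08 → extend to 2015-04-21 through 2015-05-08.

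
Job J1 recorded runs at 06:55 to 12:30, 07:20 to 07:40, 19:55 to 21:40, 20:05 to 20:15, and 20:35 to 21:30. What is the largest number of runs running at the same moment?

Sweep endpoints in order; track running count of active intervals.
Peak of 2 reached at 07:20.

2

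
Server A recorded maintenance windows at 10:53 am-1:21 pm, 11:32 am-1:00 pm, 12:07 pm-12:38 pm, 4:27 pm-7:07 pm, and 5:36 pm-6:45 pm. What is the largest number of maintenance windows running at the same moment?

Walk the sorted start/end points keeping a running depth.
The depth first hits 3 at 12:07 pm.

3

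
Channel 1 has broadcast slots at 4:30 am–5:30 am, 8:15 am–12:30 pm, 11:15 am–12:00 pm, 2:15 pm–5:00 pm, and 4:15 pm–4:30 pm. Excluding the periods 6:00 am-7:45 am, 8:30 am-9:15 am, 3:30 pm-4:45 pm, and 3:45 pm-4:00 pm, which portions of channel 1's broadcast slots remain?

4:30 am–5:30 am, 8:15 am–8:30 am, 9:15 am–12:30 pm, 2:15 pm–3:30 pm, 4:45 pm–5:00 pm

First set merges to 4:30 am–5:30 am, 8:15 am–12:30 pm, 2:15 pm–5:00 pm.
Second set merges to 6:00 am–7:45 am, 8:30 am–9:15 am, 3:30 pm–4:45 pm.
4:30 am–5:30 am: no B overlap → unchanged.
8:15 am–12:30 pm minus B → 8:15 am–8:30 am, 9:15 am–12:30 pm.
2:15 pm–5:00 pm minus B → 2:15 pm–3:30 pm, 4:45 pm–5:00 pm.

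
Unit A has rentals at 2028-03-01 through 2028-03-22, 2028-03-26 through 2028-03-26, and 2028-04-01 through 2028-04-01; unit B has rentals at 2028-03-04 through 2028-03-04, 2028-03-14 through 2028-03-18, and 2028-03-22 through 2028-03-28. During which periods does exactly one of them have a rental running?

A \ B = 2028-03-01 through 2028-03-03, 2028-03-05 through 2028-03-13, 2028-03-19 through 2028-03-21, 2028-04-01 through 2028-04-01.
B \ A = 2028-03-23 through 2028-03-25, 2028-03-27 through 2028-03-28.
Union of the two gives the symmetric difference.

2028-03-01 through 2028-03-03, 2028-03-05 through 2028-03-13, 2028-03-19 through 2028-03-21, 2028-03-23 through 2028-03-25, 2028-03-27 through 2028-03-28, 2028-04-01 through 2028-04-01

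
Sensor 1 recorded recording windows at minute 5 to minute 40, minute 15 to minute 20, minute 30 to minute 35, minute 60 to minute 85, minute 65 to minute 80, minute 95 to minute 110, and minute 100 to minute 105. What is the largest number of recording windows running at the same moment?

2

At minute 15, 2 of the intervals are simultaneously active.
No point has more.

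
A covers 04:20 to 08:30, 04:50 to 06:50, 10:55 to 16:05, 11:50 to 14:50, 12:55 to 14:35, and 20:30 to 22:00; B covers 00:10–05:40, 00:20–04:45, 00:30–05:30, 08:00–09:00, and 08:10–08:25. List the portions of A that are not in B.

A, merged: 04:20–08:30, 10:55–16:05, 20:30–22:00.
B, merged: 00:10–05:40, 08:00–09:00.
04:20–08:30 \ B = 05:40–08:00.
10:55–16:05: nothing removed.
20:30–22:00: nothing removed.

05:40–08:00, 10:55–16:05, 20:30–22:00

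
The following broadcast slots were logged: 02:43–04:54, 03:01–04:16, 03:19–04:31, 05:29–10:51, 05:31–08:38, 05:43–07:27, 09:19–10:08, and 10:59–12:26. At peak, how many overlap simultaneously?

3

At 03:19, 3 of the intervals are simultaneously active.
No point has more.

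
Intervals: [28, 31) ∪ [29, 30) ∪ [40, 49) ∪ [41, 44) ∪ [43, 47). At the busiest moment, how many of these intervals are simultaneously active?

At 43, 3 of the intervals are simultaneously active.
No point has more.

3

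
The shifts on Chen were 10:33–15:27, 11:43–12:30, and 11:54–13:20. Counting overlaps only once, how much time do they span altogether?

Merged: 10:33–15:27.
Length: 4 h 54 min.

4 h 54 min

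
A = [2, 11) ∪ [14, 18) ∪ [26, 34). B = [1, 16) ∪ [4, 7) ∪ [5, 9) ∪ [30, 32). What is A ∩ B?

[2, 11) ∪ [14, 16) ∪ [30, 32)

B, merged: [1, 16), [30, 32).
[2, 11) overlaps B on [2, 11).
[14, 18) overlaps B on [14, 16).
[26, 34) overlaps B on [30, 32).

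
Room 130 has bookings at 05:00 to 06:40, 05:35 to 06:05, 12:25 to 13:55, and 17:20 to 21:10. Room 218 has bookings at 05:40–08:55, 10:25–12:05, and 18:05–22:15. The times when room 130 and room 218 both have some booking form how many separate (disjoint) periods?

2

A, merged: 05:00–06:40, 12:25–13:55, 17:20–21:10.
A ∩ B = 05:40–06:40, 18:05–21:10.
That is 2 disjoint pieces.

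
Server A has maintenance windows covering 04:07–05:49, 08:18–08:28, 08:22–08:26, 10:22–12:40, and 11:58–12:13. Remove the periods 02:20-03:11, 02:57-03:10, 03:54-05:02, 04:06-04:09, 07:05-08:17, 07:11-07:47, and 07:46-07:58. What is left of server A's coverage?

Merge the first list: 04:07–05:49, 08:18–08:28, 10:22–12:40.
Merge the second list: 02:20–03:11, 03:54–05:02, 07:05–08:17.
04:07–05:49 with B removed leaves 05:02–05:49.
08:18–08:28 is untouched.
10:22–12:40 is untouched.

05:02–05:49, 08:18–08:28, 10:22–12:40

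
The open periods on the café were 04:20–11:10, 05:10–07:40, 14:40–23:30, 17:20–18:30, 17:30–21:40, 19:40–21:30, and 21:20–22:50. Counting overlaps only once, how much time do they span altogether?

15 h 40 min

Merged: 04:20–11:10, 14:40–23:30.
Lengths: 6 h 50 min + 8 h 50 min = 15 h 40 min.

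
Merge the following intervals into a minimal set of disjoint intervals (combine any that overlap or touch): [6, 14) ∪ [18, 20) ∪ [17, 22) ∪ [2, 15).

Sort by start: [2, 15), [6, 14), [17, 22), [18, 20).
[6, 14) overlaps/touches [2, 15) → extend to [2, 15).
[17, 22) is disjoint → start new block.
[18, 20) overlaps/touches [17, 22) → extend to [17, 22).

[2, 15) ∪ [17, 22)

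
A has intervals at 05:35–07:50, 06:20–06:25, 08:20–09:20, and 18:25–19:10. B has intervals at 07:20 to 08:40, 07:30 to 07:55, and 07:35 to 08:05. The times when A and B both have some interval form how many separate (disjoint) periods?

2

Merge the first list: 05:35–07:50, 08:20–09:20, 18:25–19:10.
Merge the second list: 07:20–08:40.
A ∩ B = 07:20–07:50, 08:20–08:40.
That is 2 disjoint pieces.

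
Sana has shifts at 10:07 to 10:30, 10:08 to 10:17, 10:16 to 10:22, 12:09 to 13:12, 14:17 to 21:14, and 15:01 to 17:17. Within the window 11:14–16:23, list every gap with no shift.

11:14-12:09, 13:12-14:17

Covered (merged): 10:07-10:30, 12:09-13:12, 14:17-21:14.
Uncovered inside 11:14-16:23: 11:14-12:09, 13:12-14:17.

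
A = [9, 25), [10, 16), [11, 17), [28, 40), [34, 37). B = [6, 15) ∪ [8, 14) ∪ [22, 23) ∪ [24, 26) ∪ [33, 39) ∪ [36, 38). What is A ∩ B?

First set merges to [9, 25), [28, 40).
Second set merges to [6, 15), [22, 23), [24, 26), [33, 39).
[9, 25) overlaps B on [9, 15), [22, 23), [24, 25).
[28, 40) overlaps B on [33, 39).

[9, 15) ∪ [22, 23) ∪ [24, 25) ∪ [33, 39)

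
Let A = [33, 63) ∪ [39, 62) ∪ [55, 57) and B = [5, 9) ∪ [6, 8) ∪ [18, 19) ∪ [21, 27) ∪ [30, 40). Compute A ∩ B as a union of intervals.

A, merged: [33, 63).
B, merged: [5, 9), [18, 19), [21, 27), [30, 40).
[33, 63) meets the second set on [33, 40).

[33, 40)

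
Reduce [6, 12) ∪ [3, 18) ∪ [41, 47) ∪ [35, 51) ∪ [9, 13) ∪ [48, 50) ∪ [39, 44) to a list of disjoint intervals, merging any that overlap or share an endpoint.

[3, 18) ∪ [35, 51)

Sort by start: [3, 18), [6, 12), [9, 13), [35, 51), [39, 44), [41, 47), [48, 50).
[6, 12) overlaps/touches [3, 18) → extend to [3, 18).
[9, 13) overlaps/touches [3, 18) → extend to [3, 18).
[35, 51) is disjoint → start new block.
[39, 44) overlaps/touches [35, 51) → extend to [35, 51).
[41, 47) overlaps/touches [35, 51) → extend to [35, 51).
[48, 50) overlaps/touches [35, 51) → extend to [35, 51).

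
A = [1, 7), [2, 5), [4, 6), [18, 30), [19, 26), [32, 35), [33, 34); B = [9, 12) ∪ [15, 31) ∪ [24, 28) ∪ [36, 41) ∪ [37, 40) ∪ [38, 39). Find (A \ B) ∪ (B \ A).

A, merged: [1, 7), [18, 30), [32, 35).
B, merged: [9, 12), [15, 31), [36, 41).
Only in the first: [1, 7), [32, 35).
Only in the second: [9, 12), [15, 18), [30, 31), [36, 41).
Together these are the periods covered by exactly one.

[1, 7) ∪ [9, 12) ∪ [15, 18) ∪ [30, 31) ∪ [32, 35) ∪ [36, 41)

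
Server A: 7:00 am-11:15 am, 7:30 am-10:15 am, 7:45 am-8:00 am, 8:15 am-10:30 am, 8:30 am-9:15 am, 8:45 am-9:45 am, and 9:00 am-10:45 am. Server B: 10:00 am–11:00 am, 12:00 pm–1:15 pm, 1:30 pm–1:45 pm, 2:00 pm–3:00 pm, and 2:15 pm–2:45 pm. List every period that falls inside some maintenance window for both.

First set merges to 7:00 am–11:15 am.
Second set merges to 10:00 am–11:00 am, 12:00 pm–1:15 pm, 1:30 pm–1:45 pm, 2:00 pm–3:00 pm.
7:00 am–11:15 am overlaps B on 10:00 am–11:00 am.

10:00 am–11:00 am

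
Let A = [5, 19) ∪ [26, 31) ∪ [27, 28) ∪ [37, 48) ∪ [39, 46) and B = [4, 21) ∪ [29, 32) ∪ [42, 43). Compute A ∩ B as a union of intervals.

[5, 19) ∪ [29, 31) ∪ [42, 43)

First set merges to [5, 19), [26, 31), [37, 48).
[5, 19) ∩ B → [5, 19).
[26, 31) ∩ B → [29, 31).
[37, 48) ∩ B → [42, 43).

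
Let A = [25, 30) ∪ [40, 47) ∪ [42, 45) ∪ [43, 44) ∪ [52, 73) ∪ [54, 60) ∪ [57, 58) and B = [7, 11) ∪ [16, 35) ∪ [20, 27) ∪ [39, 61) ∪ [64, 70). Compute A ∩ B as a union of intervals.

First set merges to [25, 30), [40, 47), [52, 73).
Second set merges to [7, 11), [16, 35), [39, 61), [64, 70).
[25, 30) meets the second set on [25, 30).
[40, 47) meets the second set on [40, 47).
[52, 73) meets the second set on [52, 61), [64, 70).

[25, 30) ∪ [40, 47) ∪ [52, 61) ∪ [64, 70)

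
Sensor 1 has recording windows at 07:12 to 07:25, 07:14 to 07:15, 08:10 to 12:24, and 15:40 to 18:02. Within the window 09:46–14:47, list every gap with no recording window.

12:24–14:47

After merging, the occupied span is 07:12–07:25, 08:10–12:24, 15:40–18:02.
Uncovered inside 09:46–14:47: 12:24–14:47.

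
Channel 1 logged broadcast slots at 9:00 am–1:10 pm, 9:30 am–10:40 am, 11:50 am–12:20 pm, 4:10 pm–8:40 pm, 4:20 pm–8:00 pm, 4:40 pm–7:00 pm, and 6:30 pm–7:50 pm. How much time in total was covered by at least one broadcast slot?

8 h 40 min

Merged: 9:00 am–1:10 pm, 4:10 pm–8:40 pm.
Lengths: 4 h 10 min + 4 h 30 min = 8 h 40 min.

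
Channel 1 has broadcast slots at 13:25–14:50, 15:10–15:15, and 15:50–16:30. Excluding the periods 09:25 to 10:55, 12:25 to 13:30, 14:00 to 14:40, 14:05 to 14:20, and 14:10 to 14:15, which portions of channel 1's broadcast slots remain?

Merge the second list: 09:25-10:55, 12:25-13:30, 14:00-14:40.
13:25-14:50 with B removed leaves 13:30-14:00, 14:40-14:50.
15:10-15:15 is untouched.
15:50-16:30 is untouched.

13:30-14:00, 14:40-14:50, 15:10-15:15, 15:50-16:30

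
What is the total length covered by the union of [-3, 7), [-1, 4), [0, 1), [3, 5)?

Merged: [-3, 7).
Length: 10.

10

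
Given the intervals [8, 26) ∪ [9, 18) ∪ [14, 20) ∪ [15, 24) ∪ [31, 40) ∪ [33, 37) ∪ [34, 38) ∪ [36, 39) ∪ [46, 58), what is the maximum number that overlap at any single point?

Walk the sorted start/end points keeping a running depth.
The depth first hits 4 at 15.

4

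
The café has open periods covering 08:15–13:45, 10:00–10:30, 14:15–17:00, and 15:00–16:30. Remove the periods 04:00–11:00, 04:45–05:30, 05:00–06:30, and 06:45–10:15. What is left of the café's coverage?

11:00–13:45, 14:15–17:00

First set merges to 08:15–13:45, 14:15–17:00.
Second set merges to 04:00–11:00.
08:15–13:45 minus B → 11:00–13:45.
14:15–17:00: no B overlap → unchanged.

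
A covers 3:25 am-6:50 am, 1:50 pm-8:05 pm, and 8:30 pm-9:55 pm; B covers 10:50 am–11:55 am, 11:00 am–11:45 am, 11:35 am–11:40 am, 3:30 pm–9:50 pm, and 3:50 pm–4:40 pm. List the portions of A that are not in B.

Second set merges to 10:50 am-11:55 am, 3:30 pm-9:50 pm.
3:25 am-6:50 am: nothing removed.
1:50 pm-8:05 pm \ B = 1:50 pm-3:30 pm.
8:30 pm-9:55 pm \ B = 9:50 pm-9:55 pm.

3:25 am-6:50 am, 1:50 pm-3:30 pm, 9:50 pm-9:55 pm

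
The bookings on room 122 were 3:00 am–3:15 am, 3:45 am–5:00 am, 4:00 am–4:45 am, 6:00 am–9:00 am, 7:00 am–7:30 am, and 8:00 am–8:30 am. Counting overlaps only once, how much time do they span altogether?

Merged: 3:00 am–3:15 am, 3:45 am–5:00 am, 6:00 am–9:00 am.
Lengths: 15 min + 1 h 15 min + 3 h = 4 h 30 min.

4 h 30 min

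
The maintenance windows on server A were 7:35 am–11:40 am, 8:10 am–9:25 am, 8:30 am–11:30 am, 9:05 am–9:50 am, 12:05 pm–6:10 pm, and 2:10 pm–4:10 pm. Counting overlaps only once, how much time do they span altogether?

Merged: 7:35 am–11:40 am, 12:05 pm–6:10 pm.
Lengths: 4 h 5 min + 6 h 5 min = 10 h 10 min.

10 h 10 min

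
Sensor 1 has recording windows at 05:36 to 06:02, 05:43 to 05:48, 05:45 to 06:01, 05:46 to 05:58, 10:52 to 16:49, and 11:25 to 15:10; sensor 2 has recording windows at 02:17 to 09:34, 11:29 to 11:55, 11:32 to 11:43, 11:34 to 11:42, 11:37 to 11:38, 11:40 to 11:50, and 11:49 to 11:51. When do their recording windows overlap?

A, merged: 05:36–06:02, 10:52–16:49.
B, merged: 02:17–09:34, 11:29–11:55.
05:36–06:02 ∩ B → 05:36–06:02.
10:52–16:49 ∩ B → 11:29–11:55.

05:36–06:02, 11:29–11:55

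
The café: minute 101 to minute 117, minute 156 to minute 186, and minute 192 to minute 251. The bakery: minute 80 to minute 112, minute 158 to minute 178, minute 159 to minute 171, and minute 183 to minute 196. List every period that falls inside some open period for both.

minute 101 to minute 112, minute 158 to minute 178, minute 183 to minute 186, minute 192 to minute 196

Second set merges to minute 80 to minute 112, minute 158 to minute 178, minute 183 to minute 196.
minute 101 to minute 117 meets the second set on minute 101 to minute 112.
minute 156 to minute 186 meets the second set on minute 158 to minute 178, minute 183 to minute 186.
minute 192 to minute 251 meets the second set on minute 192 to minute 196.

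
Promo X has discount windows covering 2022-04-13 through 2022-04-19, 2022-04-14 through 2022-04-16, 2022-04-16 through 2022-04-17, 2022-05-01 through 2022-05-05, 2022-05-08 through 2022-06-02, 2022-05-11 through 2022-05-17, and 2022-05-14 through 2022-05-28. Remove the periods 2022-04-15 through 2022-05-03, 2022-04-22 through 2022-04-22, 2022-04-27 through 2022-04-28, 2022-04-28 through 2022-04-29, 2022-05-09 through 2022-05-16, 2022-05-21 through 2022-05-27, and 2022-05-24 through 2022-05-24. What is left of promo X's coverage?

A, merged: 2022-04-13 through 2022-04-19, 2022-05-01 through 2022-05-05, 2022-05-08 through 2022-06-02.
B, merged: 2022-04-15 through 2022-05-03, 2022-05-09 through 2022-05-16, 2022-05-21 through 2022-05-27.
2022-04-13 through 2022-04-19 \ B = 2022-04-13 through 2022-04-14.
2022-05-01 through 2022-05-05 \ B = 2022-05-04 through 2022-05-05.
2022-05-08 through 2022-06-02 \ B = 2022-05-08 through 2022-05-08, 2022-05-17 through 2022-05-20, 2022-05-28 through 2022-06-02.

2022-04-13 through 2022-04-14, 2022-05-04 through 2022-05-05, 2022-05-08 through 2022-05-08, 2022-05-17 through 2022-05-20, 2022-05-28 through 2022-06-02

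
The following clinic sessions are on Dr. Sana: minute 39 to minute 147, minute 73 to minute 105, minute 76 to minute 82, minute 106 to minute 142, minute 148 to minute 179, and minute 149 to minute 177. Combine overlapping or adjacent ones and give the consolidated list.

minute 73 to minute 105 overlaps/touches minute 39 to minute 147 → extend to minute 39 to minute 147.
minute 76 to minute 82 overlaps/touches minute 39 to minute 147 → extend to minute 39 to minute 147.
minute 106 to minute 142 overlaps/touches minute 39 to minute 147 → extend to minute 39 to minute 147.
minute 148 to minute 179 is disjoint → start new block.
minute 149 to minute 177 overlaps/touches minute 148 to minute 179 → extend to minute 148 to minute 179.

minute 39 to minute 147, minute 148 to minute 179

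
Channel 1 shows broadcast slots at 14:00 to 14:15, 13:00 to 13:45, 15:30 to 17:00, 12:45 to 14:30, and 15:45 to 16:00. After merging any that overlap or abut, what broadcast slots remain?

Sort by start: 12:45–14:30, 13:00–13:45, 14:00–14:15, 15:30–17:00, 15:45–16:00.
13:00–13:45 overlaps/touches 12:45–14:30 → extend to 12:45–14:30.
14:00–14:15 overlaps/touches 12:45–14:30 → extend to 12:45–14:30.
15:30–17:00 is disjoint → start new block.
15:45–16:00 overlaps/touches 15:30–17:00 → extend to 15:30–17:00.

12:45–14:30, 15:30–17:00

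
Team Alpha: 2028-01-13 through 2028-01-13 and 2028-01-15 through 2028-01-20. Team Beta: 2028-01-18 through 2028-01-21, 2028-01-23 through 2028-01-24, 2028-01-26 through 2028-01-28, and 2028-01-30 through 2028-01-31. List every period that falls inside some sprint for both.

2028-01-13 through 2028-01-13: no overlap with the second set.
2028-01-15 through 2028-01-20 meets the second set on 2028-01-18 through 2028-01-20.

2028-01-18 through 2028-01-20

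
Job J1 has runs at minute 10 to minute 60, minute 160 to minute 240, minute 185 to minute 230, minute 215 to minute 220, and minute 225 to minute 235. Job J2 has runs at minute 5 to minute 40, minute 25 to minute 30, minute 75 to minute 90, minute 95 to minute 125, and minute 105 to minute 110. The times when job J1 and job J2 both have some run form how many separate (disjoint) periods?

1

First set merges to minute 10 to minute 60, minute 160 to minute 240.
Second set merges to minute 5 to minute 40, minute 75 to minute 90, minute 95 to minute 125.
A ∩ B = minute 10 to minute 40.
That is 1 disjoint piece.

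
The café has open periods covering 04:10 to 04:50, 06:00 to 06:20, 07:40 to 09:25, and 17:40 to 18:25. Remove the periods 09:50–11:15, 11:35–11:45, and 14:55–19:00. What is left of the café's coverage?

04:10-04:50, 06:00-06:20, 07:40-09:25

04:10-04:50: no B overlap → unchanged.
06:00-06:20: no B overlap → unchanged.
07:40-09:25: no B overlap → unchanged.
17:40-18:25: fully covered by B → removed.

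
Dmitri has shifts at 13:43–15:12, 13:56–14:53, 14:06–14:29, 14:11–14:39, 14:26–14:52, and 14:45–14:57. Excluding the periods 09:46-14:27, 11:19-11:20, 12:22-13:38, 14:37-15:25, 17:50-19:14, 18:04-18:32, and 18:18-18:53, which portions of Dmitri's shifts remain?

First set merges to 13:43–15:12.
Second set merges to 09:46–14:27, 14:37–15:25, 17:50–19:14.
13:43–15:12 with B removed leaves 14:27–14:37.

14:27–14:37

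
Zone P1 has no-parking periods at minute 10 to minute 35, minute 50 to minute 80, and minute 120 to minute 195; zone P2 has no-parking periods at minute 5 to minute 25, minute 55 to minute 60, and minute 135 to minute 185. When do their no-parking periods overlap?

minute 10 to minute 35 ∩ B → minute 10 to minute 25.
minute 50 to minute 80 ∩ B → minute 55 to minute 60.
minute 120 to minute 195 ∩ B → minute 135 to minute 185.

minute 10 to minute 25, minute 55 to minute 60, minute 135 to minute 185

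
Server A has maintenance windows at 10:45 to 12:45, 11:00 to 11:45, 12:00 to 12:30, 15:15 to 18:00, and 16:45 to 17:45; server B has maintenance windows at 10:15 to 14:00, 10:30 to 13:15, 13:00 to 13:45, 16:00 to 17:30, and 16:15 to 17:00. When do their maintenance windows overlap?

10:45–12:45, 16:00–17:30

A, merged: 10:45–12:45, 15:15–18:00.
B, merged: 10:15–14:00, 16:00–17:30.
10:45–12:45 overlaps B on 10:45–12:45.
15:15–18:00 overlaps B on 16:00–17:30.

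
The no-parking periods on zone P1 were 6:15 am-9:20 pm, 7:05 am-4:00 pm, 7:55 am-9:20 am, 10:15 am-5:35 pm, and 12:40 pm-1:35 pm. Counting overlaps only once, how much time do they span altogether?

15 h 5 min

Merged: 6:15 am–9:20 pm.
Length: 15 h 5 min.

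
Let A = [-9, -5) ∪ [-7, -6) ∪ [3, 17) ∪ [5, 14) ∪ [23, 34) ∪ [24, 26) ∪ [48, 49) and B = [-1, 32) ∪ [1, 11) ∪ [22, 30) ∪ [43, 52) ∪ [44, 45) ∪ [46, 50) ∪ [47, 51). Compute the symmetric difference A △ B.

Merge the first list: [-9, -5), [3, 17), [23, 34), [48, 49).
Merge the second list: [-1, 32), [43, 52).
Only in the first: [-9, -5), [32, 34).
Only in the second: [-1, 3), [17, 23), [43, 48), [49, 52).
Together these are the periods covered by exactly one.

[-9, -5) ∪ [-1, 3) ∪ [17, 23) ∪ [32, 34) ∪ [43, 48) ∪ [49, 52)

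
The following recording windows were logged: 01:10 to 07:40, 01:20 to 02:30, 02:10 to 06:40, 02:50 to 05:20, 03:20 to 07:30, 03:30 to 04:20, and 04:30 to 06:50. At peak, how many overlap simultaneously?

5

Walk the sorted start/end points keeping a running depth.
The depth first hits 5 at 03:30.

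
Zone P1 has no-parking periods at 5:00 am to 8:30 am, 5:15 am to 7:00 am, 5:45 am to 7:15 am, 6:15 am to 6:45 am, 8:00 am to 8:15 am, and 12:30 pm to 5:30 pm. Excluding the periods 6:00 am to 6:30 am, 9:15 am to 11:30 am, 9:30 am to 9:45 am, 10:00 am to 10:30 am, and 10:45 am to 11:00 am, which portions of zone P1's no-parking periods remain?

5:00 am–6:00 am, 6:30 am–8:30 am, 12:30 pm–5:30 pm

First set merges to 5:00 am–8:30 am, 12:30 pm–5:30 pm.
Second set merges to 6:00 am–6:30 am, 9:15 am–11:30 am.
5:00 am–8:30 am minus B → 5:00 am–6:00 am, 6:30 am–8:30 am.
12:30 pm–5:30 pm: no B overlap → unchanged.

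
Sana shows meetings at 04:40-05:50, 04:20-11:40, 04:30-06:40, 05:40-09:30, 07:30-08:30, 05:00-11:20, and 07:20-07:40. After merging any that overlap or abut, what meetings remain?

Sort by start: 04:20–11:40, 04:30–06:40, 04:40–05:50, 05:00–11:20, 05:40–09:30, 07:20–07:40, 07:30–08:30.
04:30–06:40 overlaps/touches 04:20–11:40 → extend to 04:20–11:40.
04:40–05:50 overlaps/touches 04:20–11:40 → extend to 04:20–11:40.
05:00–11:20 overlaps/touches 04:20–11:40 → extend to 04:20–11:40.
05:40–09:30 overlaps/touches 04:20–11:40 → extend to 04:20–11:40.
07:20–07:40 overlaps/touches 04:20–11:40 → extend to 04:20–11:40.
07:30–08:30 overlaps/touches 04:20–11:40 → extend to 04:20–11:40.

04:20–11:40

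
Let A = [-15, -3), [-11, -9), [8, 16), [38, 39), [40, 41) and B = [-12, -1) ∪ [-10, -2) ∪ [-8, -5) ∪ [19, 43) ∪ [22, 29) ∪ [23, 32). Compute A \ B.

[-15, -12) ∪ [8, 16)

First set merges to [-15, -3), [8, 16), [38, 39), [40, 41).
Second set merges to [-12, -1), [19, 43).
[-15, -3) with B removed leaves [-15, -12).
[8, 16) is untouched.
[38, 39) lies entirely inside B → drops out.
[40, 41) lies entirely inside B → drops out.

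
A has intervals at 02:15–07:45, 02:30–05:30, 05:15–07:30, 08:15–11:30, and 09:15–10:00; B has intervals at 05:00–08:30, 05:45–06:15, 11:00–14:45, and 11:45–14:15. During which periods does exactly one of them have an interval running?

A, merged: 02:15–07:45, 08:15–11:30.
B, merged: 05:00–08:30, 11:00–14:45.
A but not B: 02:15–05:00, 08:30–11:00.
B but not A: 07:45–08:15, 11:30–14:45.
Combining gives A △ B.

02:15–05:00, 07:45–08:15, 08:30–11:00, 11:30–14:45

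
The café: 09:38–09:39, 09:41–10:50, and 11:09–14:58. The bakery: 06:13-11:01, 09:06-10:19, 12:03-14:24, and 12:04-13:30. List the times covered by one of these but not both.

Second set merges to 06:13-11:01, 12:03-14:24.
A but not B: 11:09-12:03, 14:24-14:58.
B but not A: 06:13-09:38, 09:39-09:41, 10:50-11:01.
Combining gives A △ B.

06:13-09:38, 09:39-09:41, 10:50-11:01, 11:09-12:03, 14:24-14:58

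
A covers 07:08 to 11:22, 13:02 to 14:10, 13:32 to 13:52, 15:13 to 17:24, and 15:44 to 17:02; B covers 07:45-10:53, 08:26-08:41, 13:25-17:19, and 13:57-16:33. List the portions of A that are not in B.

07:08–07:45, 10:53–11:22, 13:02–13:25, 17:19–17:24

First set merges to 07:08–11:22, 13:02–14:10, 15:13–17:24.
Second set merges to 07:45–10:53, 13:25–17:19.
07:08–11:22 with B removed leaves 07:08–07:45, 10:53–11:22.
13:02–14:10 with B removed leaves 13:02–13:25.
15:13–17:24 with B removed leaves 17:19–17:24.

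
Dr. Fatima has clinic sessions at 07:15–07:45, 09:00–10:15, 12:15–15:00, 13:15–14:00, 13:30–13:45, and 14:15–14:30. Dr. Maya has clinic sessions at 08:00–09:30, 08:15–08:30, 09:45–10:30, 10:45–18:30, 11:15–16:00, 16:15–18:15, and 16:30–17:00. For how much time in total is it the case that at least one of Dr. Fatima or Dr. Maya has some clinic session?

10 h 45 min

A, merged: 07:15–07:45, 09:00–10:15, 12:15–15:00.
B, merged: 08:00–09:30, 09:45–10:30, 10:45–18:30.
A ∪ B = 07:15–07:45, 08:00–10:30, 10:45–18:30.
Total: 30 min + 2 h 30 min + 7 h 45 min = 10 h 45 min.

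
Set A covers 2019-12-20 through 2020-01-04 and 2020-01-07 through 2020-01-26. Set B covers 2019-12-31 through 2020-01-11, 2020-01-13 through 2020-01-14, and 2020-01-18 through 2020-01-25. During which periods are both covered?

2019-12-31 through 2020-01-04, 2020-01-07 through 2020-01-11, 2020-01-13 through 2020-01-14, 2020-01-18 through 2020-01-25

2019-12-20 through 2020-01-04 overlaps B on 2019-12-31 through 2020-01-04.
2020-01-07 through 2020-01-26 overlaps B on 2020-01-07 through 2020-01-11, 2020-01-13 through 2020-01-14, 2020-01-18 through 2020-01-25.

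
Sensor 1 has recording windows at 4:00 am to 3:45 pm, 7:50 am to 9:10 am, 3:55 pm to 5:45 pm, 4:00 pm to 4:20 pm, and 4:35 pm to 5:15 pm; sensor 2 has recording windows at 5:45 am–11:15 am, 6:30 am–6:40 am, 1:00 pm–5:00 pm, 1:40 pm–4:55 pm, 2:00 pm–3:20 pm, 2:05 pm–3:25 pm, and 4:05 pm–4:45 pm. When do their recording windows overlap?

5:45 am–11:15 am, 1:00 pm–3:45 pm, 3:55 pm–5:00 pm

Merge the first list: 4:00 am–3:45 pm, 3:55 pm–5:45 pm.
Merge the second list: 5:45 am–11:15 am, 1:00 pm–5:00 pm.
4:00 am–3:45 pm meets the second set on 5:45 am–11:15 am, 1:00 pm–3:45 pm.
3:55 pm–5:45 pm meets the second set on 3:55 pm–5:00 pm.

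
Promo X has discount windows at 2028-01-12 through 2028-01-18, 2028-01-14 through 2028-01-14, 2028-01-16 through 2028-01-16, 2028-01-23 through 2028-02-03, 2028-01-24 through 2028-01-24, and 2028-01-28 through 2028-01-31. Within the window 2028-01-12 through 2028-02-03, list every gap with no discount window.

After merging, the occupied span is 2028-01-12 through 2028-01-18, 2028-01-23 through 2028-02-03.
Gaps within 2028-01-12 through 2028-02-03: 2028-01-19 through 2028-01-22.

2028-01-19 through 2028-01-22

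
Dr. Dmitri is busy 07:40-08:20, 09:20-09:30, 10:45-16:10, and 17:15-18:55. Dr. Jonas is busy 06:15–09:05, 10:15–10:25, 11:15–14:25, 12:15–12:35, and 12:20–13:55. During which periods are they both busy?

07:40–08:20, 11:15–14:25

B, merged: 06:15–09:05, 10:15–10:25, 11:15–14:25.
07:40–08:20 ∩ B → 07:40–08:20.
09:20–09:30 meets no B interval.
10:45–16:10 ∩ B → 11:15–14:25.
17:15–18:55 meets no B interval.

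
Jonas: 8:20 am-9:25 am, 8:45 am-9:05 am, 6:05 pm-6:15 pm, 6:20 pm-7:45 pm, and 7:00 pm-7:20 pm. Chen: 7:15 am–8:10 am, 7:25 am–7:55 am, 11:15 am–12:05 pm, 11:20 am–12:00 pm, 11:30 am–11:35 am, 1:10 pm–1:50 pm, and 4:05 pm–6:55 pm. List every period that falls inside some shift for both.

6:05 pm–6:15 pm, 6:20 pm–6:55 pm

A, merged: 8:20 am–9:25 am, 6:05 pm–6:15 pm, 6:20 pm–7:45 pm.
B, merged: 7:15 am–8:10 am, 11:15 am–12:05 pm, 1:10 pm–1:50 pm, 4:05 pm–6:55 pm.
8:20 am–9:25 am falls entirely outside B.
6:05 pm–6:15 pm overlaps B on 6:05 pm–6:15 pm.
6:20 pm–7:45 pm overlaps B on 6:20 pm–6:55 pm.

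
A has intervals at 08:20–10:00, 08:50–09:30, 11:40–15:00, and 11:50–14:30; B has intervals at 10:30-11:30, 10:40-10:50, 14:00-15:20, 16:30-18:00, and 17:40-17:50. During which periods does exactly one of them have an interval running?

First set merges to 08:20–10:00, 11:40–15:00.
Second set merges to 10:30–11:30, 14:00–15:20, 16:30–18:00.
A but not B: 08:20–10:00, 11:40–14:00.
B but not A: 10:30–11:30, 15:00–15:20, 16:30–18:00.
Combining gives A △ B.

08:20–10:00, 10:30–11:30, 11:40–14:00, 15:00–15:20, 16:30–18:00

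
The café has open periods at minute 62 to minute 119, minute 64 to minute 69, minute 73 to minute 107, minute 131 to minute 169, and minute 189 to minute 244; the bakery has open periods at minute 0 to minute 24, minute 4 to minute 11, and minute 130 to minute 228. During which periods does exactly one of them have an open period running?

minute 0 to minute 24, minute 62 to minute 119, minute 130 to minute 131, minute 169 to minute 189, minute 228 to minute 244

A, merged: minute 62 to minute 119, minute 131 to minute 169, minute 189 to minute 244.
B, merged: minute 0 to minute 24, minute 130 to minute 228.
A \ B = minute 62 to minute 119, minute 228 to minute 244.
B \ A = minute 0 to minute 24, minute 130 to minute 131, minute 169 to minute 189.
Union of the two gives the symmetric difference.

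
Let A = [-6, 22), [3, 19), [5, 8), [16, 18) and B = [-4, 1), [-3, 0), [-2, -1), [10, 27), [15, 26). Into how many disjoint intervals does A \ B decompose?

Merge the first list: [-6, 22).
Merge the second list: [-4, 1), [10, 27).
A \ B = [-6, -4), [1, 10).
That is 2 disjoint pieces.

2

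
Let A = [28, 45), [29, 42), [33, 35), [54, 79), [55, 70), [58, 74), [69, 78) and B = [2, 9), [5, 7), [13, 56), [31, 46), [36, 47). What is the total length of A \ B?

First set merges to [28, 45), [54, 79).
Second set merges to [2, 9), [13, 56).
A \ B = [56, 79).
Total: 23.

23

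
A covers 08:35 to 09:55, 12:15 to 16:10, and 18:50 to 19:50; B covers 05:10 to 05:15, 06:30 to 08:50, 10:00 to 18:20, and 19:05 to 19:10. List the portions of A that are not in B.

08:50–09:55, 18:50–19:05, 19:10–19:50

08:35–09:55 minus B → 08:50–09:55.
12:15–16:10: fully covered by B → removed.
18:50–19:50 minus B → 18:50–19:05, 19:10–19:50.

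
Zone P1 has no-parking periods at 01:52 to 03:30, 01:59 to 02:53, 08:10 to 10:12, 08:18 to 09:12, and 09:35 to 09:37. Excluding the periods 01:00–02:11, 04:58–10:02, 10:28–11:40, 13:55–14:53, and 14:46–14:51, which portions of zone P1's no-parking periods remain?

02:11-03:30, 10:02-10:12

First set merges to 01:52-03:30, 08:10-10:12.
Second set merges to 01:00-02:11, 04:58-10:02, 10:28-11:40, 13:55-14:53.
01:52-03:30 \ B = 02:11-03:30.
08:10-10:12 \ B = 10:02-10:12.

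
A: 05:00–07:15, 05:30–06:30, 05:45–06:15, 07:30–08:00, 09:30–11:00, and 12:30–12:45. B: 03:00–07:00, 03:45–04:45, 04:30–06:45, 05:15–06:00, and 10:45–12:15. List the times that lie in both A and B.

05:00-07:00, 10:45-11:00

Merge the first list: 05:00-07:15, 07:30-08:00, 09:30-11:00, 12:30-12:45.
Merge the second list: 03:00-07:00, 10:45-12:15.
05:00-07:15 meets the second set on 05:00-07:00.
07:30-08:00: no overlap with the second set.
09:30-11:00 meets the second set on 10:45-11:00.
12:30-12:45: no overlap with the second set.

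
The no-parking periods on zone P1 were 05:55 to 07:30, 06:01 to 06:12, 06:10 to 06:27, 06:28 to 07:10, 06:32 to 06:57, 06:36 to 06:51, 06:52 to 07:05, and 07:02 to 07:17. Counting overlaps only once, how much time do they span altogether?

1 h 35 min

Merged: 05:55–07:30.
Length: 1 h 35 min.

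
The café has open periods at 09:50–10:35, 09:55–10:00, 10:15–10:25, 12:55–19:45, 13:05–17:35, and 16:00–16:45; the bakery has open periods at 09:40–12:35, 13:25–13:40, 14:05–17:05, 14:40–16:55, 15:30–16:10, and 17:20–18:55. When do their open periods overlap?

09:50–10:35, 13:25–13:40, 14:05–17:05, 17:20–18:55

A, merged: 09:50–10:35, 12:55–19:45.
B, merged: 09:40–12:35, 13:25–13:40, 14:05–17:05, 17:20–18:55.
09:50–10:35 overlaps B on 09:50–10:35.
12:55–19:45 overlaps B on 13:25–13:40, 14:05–17:05, 17:20–18:55.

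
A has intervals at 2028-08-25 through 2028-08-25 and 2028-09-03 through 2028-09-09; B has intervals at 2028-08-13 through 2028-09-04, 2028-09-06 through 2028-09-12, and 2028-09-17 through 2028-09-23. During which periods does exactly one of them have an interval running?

2028-08-13 through 2028-08-24, 2028-08-26 through 2028-09-02, 2028-09-05 through 2028-09-05, 2028-09-10 through 2028-09-12, 2028-09-17 through 2028-09-23

A but not B: 2028-09-05 through 2028-09-05.
B but not A: 2028-08-13 through 2028-08-24, 2028-08-26 through 2028-09-02, 2028-09-10 through 2028-09-12, 2028-09-17 through 2028-09-23.
Combining gives A △ B.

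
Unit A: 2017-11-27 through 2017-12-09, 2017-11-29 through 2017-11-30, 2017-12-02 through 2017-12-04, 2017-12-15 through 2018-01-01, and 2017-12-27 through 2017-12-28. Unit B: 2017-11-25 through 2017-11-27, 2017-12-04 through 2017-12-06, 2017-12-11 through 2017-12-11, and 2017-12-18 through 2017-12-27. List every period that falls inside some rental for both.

2017-11-27 through 2017-11-27, 2017-12-04 through 2017-12-06, 2017-12-18 through 2017-12-27

Merge the first list: 2017-11-27 through 2017-12-09, 2017-12-15 through 2018-01-01.
2017-11-27 through 2017-12-09 ∩ B → 2017-11-27 through 2017-11-27, 2017-12-04 through 2017-12-06.
2017-12-15 through 2018-01-01 ∩ B → 2017-12-18 through 2017-12-27.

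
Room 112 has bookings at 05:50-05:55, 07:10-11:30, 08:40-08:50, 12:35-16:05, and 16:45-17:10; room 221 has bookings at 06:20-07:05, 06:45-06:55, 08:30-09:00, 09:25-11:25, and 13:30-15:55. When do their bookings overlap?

A, merged: 05:50–05:55, 07:10–11:30, 12:35–16:05, 16:45–17:10.
B, merged: 06:20–07:05, 08:30–09:00, 09:25–11:25, 13:30–15:55.
05:50–05:55: no overlap with the second set.
07:10–11:30 meets the second set on 08:30–09:00, 09:25–11:25.
12:35–16:05 meets the second set on 13:30–15:55.
16:45–17:10: no overlap with the second set.

08:30–09:00, 09:25–11:25, 13:30–15:55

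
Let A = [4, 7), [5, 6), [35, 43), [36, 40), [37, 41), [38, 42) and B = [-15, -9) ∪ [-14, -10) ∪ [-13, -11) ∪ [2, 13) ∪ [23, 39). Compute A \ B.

[39, 43)

First set merges to [4, 7), [35, 43).
Second set merges to [-15, -9), [2, 13), [23, 39).
[4, 7) lies entirely inside B → drops out.
[35, 43) with B removed leaves [39, 43).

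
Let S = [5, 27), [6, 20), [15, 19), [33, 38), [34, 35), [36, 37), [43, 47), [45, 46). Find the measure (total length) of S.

31

Merged: [5, 27), [33, 38), [43, 47).
Lengths: 22 + 5 + 4 = 31.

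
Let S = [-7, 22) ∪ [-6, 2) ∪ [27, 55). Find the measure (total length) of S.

Merged: [-7, 22), [27, 55).
Lengths: 29 + 28 = 57.

57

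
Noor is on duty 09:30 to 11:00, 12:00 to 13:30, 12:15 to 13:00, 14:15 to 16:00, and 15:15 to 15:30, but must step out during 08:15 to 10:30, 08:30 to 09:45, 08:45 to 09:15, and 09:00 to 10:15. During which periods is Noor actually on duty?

A, merged: 09:30–11:00, 12:00–13:30, 14:15–16:00.
B, merged: 08:15–10:30.
09:30–11:00 with B removed leaves 10:30–11:00.
12:00–13:30 is untouched.
14:15–16:00 is untouched.

10:30–11:00, 12:00–13:30, 14:15–16:00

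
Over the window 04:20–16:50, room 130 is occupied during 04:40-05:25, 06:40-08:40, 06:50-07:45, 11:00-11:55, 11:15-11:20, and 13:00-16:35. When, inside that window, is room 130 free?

04:20-04:40, 05:25-06:40, 08:40-11:00, 11:55-13:00, 16:35-16:50

The merged coverage is 04:40-05:25, 06:40-08:40, 11:00-11:55, 13:00-16:35.
Uncovered inside 04:20-16:50: 04:20-04:40, 05:25-06:40, 08:40-11:00, 11:55-13:00, 16:35-16:50.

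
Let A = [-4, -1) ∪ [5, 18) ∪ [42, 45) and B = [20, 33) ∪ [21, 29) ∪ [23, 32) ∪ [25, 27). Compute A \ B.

[-4, -1) ∪ [5, 18) ∪ [42, 45)

Merge the second list: [20, 33).
[-4, -1) is untouched.
[5, 18) is untouched.
[42, 45) is untouched.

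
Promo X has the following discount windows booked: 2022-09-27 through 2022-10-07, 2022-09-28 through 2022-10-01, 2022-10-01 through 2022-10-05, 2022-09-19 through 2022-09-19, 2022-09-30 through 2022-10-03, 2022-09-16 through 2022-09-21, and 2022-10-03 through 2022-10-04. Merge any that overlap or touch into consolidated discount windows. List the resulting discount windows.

2022-09-16 through 2022-09-21, 2022-09-27 through 2022-10-07

Sort by start: 2022-09-16 through 2022-09-21, 2022-09-19 through 2022-09-19, 2022-09-27 through 2022-10-07, 2022-09-28 through 2022-10-01, 2022-09-30 through 2022-10-03, 2022-10-01 through 2022-10-05, 2022-10-03 through 2022-10-04.
2022-09-19 through 2022-09-19 overlaps/touches 2022-09-16 through 2022-09-21 → extend to 2022-09-16 through 2022-09-21.
2022-09-27 through 2022-10-07 is disjoint → start new block.
2022-09-28 through 2022-10-01 overlaps/touches 2022-09-27 through 2022-10-07 → extend to 2022-09-27 through 2022-10-07.
2022-09-30 through 2022-10-03 overlaps/touches 2022-09-27 through 2022-10-07 → extend to 2022-09-27 through 2022-10-07.
2022-10-01 through 2022-10-05 overlaps/touches 2022-09-27 through 2022-10-07 → extend to 2022-09-27 through 2022-10-07.
2022-10-03 through 2022-10-04 overlaps/touches 2022-09-27 through 2022-10-07 → extend to 2022-09-27 through 2022-10-07.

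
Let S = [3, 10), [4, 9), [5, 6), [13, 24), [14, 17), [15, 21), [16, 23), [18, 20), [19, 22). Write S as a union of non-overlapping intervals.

[3, 10) ∪ [13, 24)

[4, 9) overlaps/touches [3, 10) → extend to [3, 10).
[5, 6) overlaps/touches [3, 10) → extend to [3, 10).
[13, 24) is disjoint → start new block.
[14, 17) overlaps/touches [13, 24) → extend to [13, 24).
[15, 21) overlaps/touches [13, 24) → extend to [13, 24).
[16, 23) overlaps/touches [13, 24) → extend to [13, 24).
[18, 20) overlaps/touches [13, 24) → extend to [13, 24).
[19, 22) overlaps/touches [13, 24) → extend to [13, 24).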